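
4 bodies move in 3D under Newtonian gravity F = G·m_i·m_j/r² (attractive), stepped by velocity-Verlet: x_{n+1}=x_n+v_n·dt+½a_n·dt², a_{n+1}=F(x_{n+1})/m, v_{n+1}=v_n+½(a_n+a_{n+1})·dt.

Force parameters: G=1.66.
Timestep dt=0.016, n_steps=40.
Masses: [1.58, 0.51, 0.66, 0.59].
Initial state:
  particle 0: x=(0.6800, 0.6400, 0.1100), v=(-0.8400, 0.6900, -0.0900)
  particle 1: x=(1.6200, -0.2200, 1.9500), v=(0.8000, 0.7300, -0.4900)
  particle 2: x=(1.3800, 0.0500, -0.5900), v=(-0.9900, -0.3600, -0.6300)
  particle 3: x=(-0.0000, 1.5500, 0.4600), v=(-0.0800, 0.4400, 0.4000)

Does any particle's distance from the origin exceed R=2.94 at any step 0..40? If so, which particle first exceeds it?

step 0: x0=(0.6800, 0.6400, 0.1100) x1=(1.6200, -0.2200, 1.9500) x2=(1.3800, 0.0500, -0.5900) x3=(-0.0000, 1.5500, 0.4600)
step 1: x0=(0.6666, 0.6510, 0.1085) x1=(1.6328, -0.2083, 1.9421) x2=(1.3640, 0.0444, -0.5999) x3=(-0.0011, 1.5568, 0.4663)
step 2: x0=(0.6532, 0.6621, 0.1070) x1=(1.6454, -0.1965, 1.9340) x2=(1.3477, 0.0391, -0.6094) x3=(-0.0019, 1.5632, 0.4725)
step 3: x0=(0.6399, 0.6732, 0.1055) x1=(1.6580, -0.1846, 1.9257) x2=(1.3310, 0.0340, -0.6186) x3=(-0.0024, 1.5692, 0.4785)
step 4: x0=(0.6266, 0.6843, 0.1040) x1=(1.6706, -0.1727, 1.9173) x2=(1.3141, 0.0292, -0.6275) x3=(-0.0026, 1.5748, 0.4843)
step 5: x0=(0.6133, 0.6954, 0.1024) x1=(1.6830, -0.1607, 1.9087) x2=(1.2969, 0.0248, -0.6360) x3=(-0.0024, 1.5799, 0.4900)
step 6: x0=(0.6000, 0.7065, 0.1008) x1=(1.6953, -0.1486, 1.9000) x2=(1.2794, 0.0206, -0.6442) x3=(-0.0019, 1.5845, 0.4955)
step 7: x0=(0.5868, 0.7177, 0.0992) x1=(1.7076, -0.1364, 1.8911) x2=(1.2616, 0.0167, -0.6520) x3=(-0.0011, 1.5888, 0.5008)
step 8: x0=(0.5736, 0.7289, 0.0975) x1=(1.7197, -0.1242, 1.8820) x2=(1.2435, 0.0130, -0.6595) x3=(0.0000, 1.5925, 0.5058)
step 9: x0=(0.5604, 0.7401, 0.0959) x1=(1.7318, -0.1119, 1.8728) x2=(1.2252, 0.0097, -0.6667) x3=(0.0015, 1.5958, 0.5107)
step 10: x0=(0.5472, 0.7514, 0.0943) x1=(1.7438, -0.0995, 1.8634) x2=(1.2067, 0.0066, -0.6736) x3=(0.0032, 1.5986, 0.5153)
step 11: x0=(0.5340, 0.7627, 0.0927) x1=(1.7557, -0.0871, 1.8539) x2=(1.1879, 0.0039, -0.6802) x3=(0.0053, 1.6009, 0.5198)
step 12: x0=(0.5209, 0.7741, 0.0911) x1=(1.7675, -0.0746, 1.8442) x2=(1.1689, 0.0014, -0.6864) x3=(0.0077, 1.6027, 0.5239)
step 13: x0=(0.5077, 0.7855, 0.0895) x1=(1.7792, -0.0620, 1.8343) x2=(1.1496, -0.0009, -0.6923) x3=(0.0105, 1.6040, 0.5279)
step 14: x0=(0.4945, 0.7970, 0.0879) x1=(1.7907, -0.0494, 1.8243) x2=(1.1302, -0.0028, -0.6980) x3=(0.0136, 1.6047, 0.5315)
step 15: x0=(0.4814, 0.8085, 0.0863) x1=(1.8022, -0.0367, 1.8142) x2=(1.1105, -0.0044, -0.7033) x3=(0.0170, 1.6049, 0.5349)
step 16: x0=(0.4682, 0.8201, 0.0848) x1=(1.8136, -0.0239, 1.8039) x2=(1.0906, -0.0058, -0.7083) x3=(0.0207, 1.6046, 0.5380)
step 17: x0=(0.4550, 0.8318, 0.0833) x1=(1.8249, -0.0111, 1.7935) x2=(1.0705, -0.0069, -0.7131) x3=(0.0248, 1.6037, 0.5408)
step 18: x0=(0.4418, 0.8436, 0.0819) x1=(1.8361, 0.0018, 1.7829) x2=(1.0502, -0.0077, -0.7175) x3=(0.0292, 1.6023, 0.5432)
step 19: x0=(0.4286, 0.8554, 0.0805) x1=(1.8471, 0.0148, 1.7722) x2=(1.0297, -0.0082, -0.7217) x3=(0.0340, 1.6002, 0.5453)
step 20: x0=(0.4154, 0.8673, 0.0792) x1=(1.8581, 0.0278, 1.7614) x2=(1.0091, -0.0084, -0.7255) x3=(0.0391, 1.5975, 0.5470)
step 21: x0=(0.4022, 0.8794, 0.0779) x1=(1.8690, 0.0409, 1.7504) x2=(0.9882, -0.0084, -0.7291) x3=(0.0445, 1.5942, 0.5484)
step 22: x0=(0.3890, 0.8915, 0.0768) x1=(1.8797, 0.0540, 1.7392) x2=(0.9672, -0.0080, -0.7324) x3=(0.0503, 1.5902, 0.5493)
step 23: x0=(0.3757, 0.9037, 0.0757) x1=(1.8903, 0.0672, 1.7280) x2=(0.9460, -0.0074, -0.7354) x3=(0.0565, 1.5856, 0.5498)
step 24: x0=(0.3624, 0.9161, 0.0747) x1=(1.9009, 0.0805, 1.7166) x2=(0.9246, -0.0065, -0.7381) x3=(0.0629, 1.5802, 0.5498)
step 25: x0=(0.3491, 0.9286, 0.0738) x1=(1.9113, 0.0938, 1.7051) x2=(0.9031, -0.0053, -0.7406) x3=(0.0698, 1.5741, 0.5493)
step 26: x0=(0.3357, 0.9413, 0.0731) x1=(1.9215, 0.1072, 1.6934) x2=(0.8814, -0.0038, -0.7428) x3=(0.0769, 1.5672, 0.5483)
step 27: x0=(0.3223, 0.9541, 0.0725) x1=(1.9317, 0.1206, 1.6816) x2=(0.8596, -0.0020, -0.7446) x3=(0.0845, 1.5596, 0.5467)
step 28: x0=(0.3089, 0.9671, 0.0721) x1=(1.9418, 0.1341, 1.6697) x2=(0.8376, 0.0001, -0.7463) x3=(0.0924, 1.5511, 0.5445)
step 29: x0=(0.2955, 0.9803, 0.0718) x1=(1.9517, 0.1477, 1.6576) x2=(0.8155, 0.0024, -0.7476) x3=(0.1006, 1.5417, 0.5415)
step 30: x0=(0.2820, 0.9936, 0.0718) x1=(1.9615, 0.1613, 1.6455) x2=(0.7933, 0.0051, -0.7487) x3=(0.1092, 1.5313, 0.5379)
step 31: x0=(0.2685, 1.0072, 0.0720) x1=(1.9712, 0.1750, 1.6332) x2=(0.7709, 0.0080, -0.7495) x3=(0.1181, 1.5200, 0.5334)
step 32: x0=(0.2550, 1.0211, 0.0724) x1=(1.9808, 0.1887, 1.6207) x2=(0.7484, 0.0113, -0.7500) x3=(0.1273, 1.5077, 0.5280)
step 33: x0=(0.2414, 1.0352, 0.0732) x1=(1.9902, 0.2025, 1.6082) x2=(0.7257, 0.0148, -0.7503) x3=(0.1369, 1.4942, 0.5215)
step 34: x0=(0.2278, 1.0497, 0.0743) x1=(1.9995, 0.2163, 1.5955) x2=(0.7029, 0.0187, -0.7503) x3=(0.1467, 1.4796, 0.5140)
step 35: x0=(0.2142, 1.0644, 0.0758) x1=(2.0087, 0.2302, 1.5828) x2=(0.6800, 0.0228, -0.7500) x3=(0.1569, 1.4637, 0.5052)
step 36: x0=(0.2006, 1.0796, 0.0778) x1=(2.0178, 0.2442, 1.5699) x2=(0.6570, 0.0272, -0.7495) x3=(0.1673, 1.4463, 0.4950)
step 37: x0=(0.1871, 1.0951, 0.0803) x1=(2.0267, 0.2582, 1.5568) x2=(0.6339, 0.0320, -0.7487) x3=(0.1778, 1.4275, 0.4831)
step 38: x0=(0.1735, 1.1112, 0.0835) x1=(2.0355, 0.2722, 1.5437) x2=(0.6107, 0.0370, -0.7477) x3=(0.1884, 1.4071, 0.4693)
step 39: x0=(0.1601, 1.1277, 0.0874) x1=(2.0442, 0.2863, 1.5305) x2=(0.5874, 0.0424, -0.7463) x3=(0.1990, 1.3848, 0.4531)
step 40: x0=(0.1469, 1.1449, 0.0923) x1=(2.0527, 0.3005, 1.5171) x2=(0.5640, 0.0480, -0.7448) x3=(0.2094, 1.3606, 0.4343)

no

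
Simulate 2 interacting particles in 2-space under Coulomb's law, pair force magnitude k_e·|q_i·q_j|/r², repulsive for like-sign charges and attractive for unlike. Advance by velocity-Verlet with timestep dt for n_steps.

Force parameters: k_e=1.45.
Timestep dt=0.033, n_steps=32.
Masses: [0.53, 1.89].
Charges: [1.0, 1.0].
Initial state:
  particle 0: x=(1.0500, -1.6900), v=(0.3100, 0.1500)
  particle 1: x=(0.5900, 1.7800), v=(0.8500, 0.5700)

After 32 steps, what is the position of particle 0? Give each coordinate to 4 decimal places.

step 0: x0=(1.0500, -1.6900) x1=(0.5900, 1.7800)
step 1: x0=(1.0602, -1.6852) x1=(0.6180, 1.7988)
step 2: x0=(1.0705, -1.6806) x1=(0.6461, 1.8178)
step 3: x0=(1.0808, -1.6762) x1=(0.6741, 1.8367)
step 4: x0=(1.0912, -1.6721) x1=(0.7021, 1.8558)
step 5: x0=(1.1015, -1.6682) x1=(0.7301, 1.8749)
step 6: x0=(1.1119, -1.6646) x1=(0.7582, 1.8941)
step 7: x0=(1.1223, -1.6612) x1=(0.7862, 1.9133)
step 8: x0=(1.1327, -1.6580) x1=(0.8141, 1.9326)
step 9: x0=(1.1432, -1.6550) x1=(0.8421, 1.9520)
step 10: x0=(1.1537, -1.6523) x1=(0.8701, 1.9714)
step 11: x0=(1.1641, -1.6498) x1=(0.8981, 1.9909)
step 12: x0=(1.1746, -1.6475) x1=(0.9261, 2.0105)
step 13: x0=(1.1852, -1.6455) x1=(0.9540, 2.0301)
step 14: x0=(1.1957, -1.6436) x1=(0.9820, 2.0498)
step 15: x0=(1.2062, -1.6420) x1=(1.0100, 2.0695)
step 16: x0=(1.2168, -1.6406) x1=(1.0379, 2.0893)
step 17: x0=(1.2273, -1.6394) x1=(1.0659, 2.1092)
step 18: x0=(1.2379, -1.6384) x1=(1.0938, 2.1291)
step 19: x0=(1.2485, -1.6376) x1=(1.1218, 2.1491)
step 20: x0=(1.2591, -1.6371) x1=(1.1497, 2.1691)
step 21: x0=(1.2697, -1.6367) x1=(1.1777, 2.1892)
step 22: x0=(1.2803, -1.6365) x1=(1.2056, 2.2094)
step 23: x0=(1.2909, -1.6366) x1=(1.2336, 2.2296)
step 24: x0=(1.3015, -1.6368) x1=(1.2615, 2.2498)
step 25: x0=(1.3121, -1.6373) x1=(1.2895, 2.2702)
step 26: x0=(1.3227, -1.6379) x1=(1.3174, 2.2905)
step 27: x0=(1.3333, -1.6387) x1=(1.3454, 2.3110)
step 28: x0=(1.3439, -1.6397) x1=(1.3733, 2.3315)
step 29: x0=(1.3545, -1.6410) x1=(1.4012, 2.3520)
step 30: x0=(1.3651, -1.6424) x1=(1.4292, 2.3726)
step 31: x0=(1.3757, -1.6439) x1=(1.4571, 2.3932)
step 32: x0=(1.3863, -1.6457) x1=(1.4851, 2.4139)

(1.3863, -1.6457)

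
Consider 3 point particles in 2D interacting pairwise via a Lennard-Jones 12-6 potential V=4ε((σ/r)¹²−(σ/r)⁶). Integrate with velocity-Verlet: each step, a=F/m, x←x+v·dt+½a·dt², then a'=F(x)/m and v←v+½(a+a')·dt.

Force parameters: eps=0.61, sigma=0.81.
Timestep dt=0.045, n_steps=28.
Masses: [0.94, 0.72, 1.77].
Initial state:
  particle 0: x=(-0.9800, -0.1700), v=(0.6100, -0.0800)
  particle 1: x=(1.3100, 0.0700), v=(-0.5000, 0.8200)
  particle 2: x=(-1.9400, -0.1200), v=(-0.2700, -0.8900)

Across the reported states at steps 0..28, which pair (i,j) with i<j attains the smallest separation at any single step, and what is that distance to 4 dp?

step 0: x0=(-0.9800, -0.1700) x1=(1.3100, 0.0700) x2=(-1.9400, -0.1200)
step 1: x0=(-0.9542, -0.1735) x1=(1.2875, 0.1069) x2=(-1.9513, -0.1601)
step 2: x0=(-0.9322, -0.1770) x1=(1.2649, 0.1438) x2=(-1.9605, -0.2002)
step 3: x0=(-0.9141, -0.1805) x1=(1.2423, 0.1807) x2=(-1.9677, -0.2403)
step 4: x0=(-0.8995, -0.1842) x1=(1.2197, 0.2176) x2=(-1.9729, -0.2803)
step 5: x0=(-0.8882, -0.1883) x1=(1.1969, 0.2544) x2=(-1.9764, -0.3201)
step 6: x0=(-0.8800, -0.1927) x1=(1.1742, 0.2913) x2=(-1.9782, -0.3597)
step 7: x0=(-0.8747, -0.1975) x1=(1.1513, 0.3281) x2=(-1.9784, -0.3990)
step 8: x0=(-0.8722, -0.2028) x1=(1.1284, 0.3649) x2=(-1.9772, -0.4381)
step 9: x0=(-0.8723, -0.2087) x1=(1.1055, 0.4017) x2=(-1.9745, -0.4769)
step 10: x0=(-0.8750, -0.2153) x1=(1.0824, 0.4385) x2=(-1.9704, -0.5154)
step 11: x0=(-0.8803, -0.2225) x1=(1.0593, 0.4753) x2=(-1.9650, -0.5535)
step 12: x0=(-0.8881, -0.2305) x1=(1.0361, 0.5120) x2=(-1.9581, -0.5911)
step 13: x0=(-0.8984, -0.2393) x1=(1.0129, 0.5487) x2=(-1.9499, -0.6283)
step 14: x0=(-0.9114, -0.2492) x1=(0.9895, 0.5854) x2=(-1.9402, -0.6649)
step 15: x0=(-0.9272, -0.2601) x1=(0.9661, 0.6220) x2=(-1.9291, -0.7010)
step 16: x0=(-0.9458, -0.2723) x1=(0.9427, 0.6587) x2=(-1.9164, -0.7364)
step 17: x0=(-0.9674, -0.2859) x1=(0.9192, 0.6952) x2=(-1.9020, -0.7710)
step 18: x0=(-0.9922, -0.3012) x1=(0.8956, 0.7318) x2=(-1.8860, -0.8047)
step 19: x0=(-1.0203, -0.3183) x1=(0.8720, 0.7683) x2=(-1.8682, -0.8374)
step 20: x0=(-1.0516, -0.3375) x1=(0.8483, 0.8048) x2=(-1.8487, -0.8690)
step 21: x0=(-1.0856, -0.3584) x1=(0.8246, 0.8413) x2=(-1.8277, -0.8997)
step 22: x0=(-1.1204, -0.3799) x1=(0.8009, 0.8778) x2=(-1.8063, -0.9301)
step 23: x0=(-1.1514, -0.3983) x1=(0.7771, 0.9142) x2=(-1.7869, -0.9621)
step 24: x0=(-1.1718, -0.4074) x1=(0.7533, 0.9506) x2=(-1.7731, -0.9990)
step 25: x0=(-1.1804, -0.4048) x1=(0.7294, 0.9870) x2=(-1.7655, -1.0421)
step 26: x0=(-1.1832, -0.3959) x1=(0.7056, 1.0234) x2=(-1.7611, -1.0886)
step 27: x0=(-1.1854, -0.3864) x1=(0.6817, 1.0598) x2=(-1.7569, -1.1354)
step 28: x0=(-1.1892, -0.3789) x1=(0.6578, 1.0961) x2=(-1.7519, -1.1811)

pair (0,2), distance 0.8435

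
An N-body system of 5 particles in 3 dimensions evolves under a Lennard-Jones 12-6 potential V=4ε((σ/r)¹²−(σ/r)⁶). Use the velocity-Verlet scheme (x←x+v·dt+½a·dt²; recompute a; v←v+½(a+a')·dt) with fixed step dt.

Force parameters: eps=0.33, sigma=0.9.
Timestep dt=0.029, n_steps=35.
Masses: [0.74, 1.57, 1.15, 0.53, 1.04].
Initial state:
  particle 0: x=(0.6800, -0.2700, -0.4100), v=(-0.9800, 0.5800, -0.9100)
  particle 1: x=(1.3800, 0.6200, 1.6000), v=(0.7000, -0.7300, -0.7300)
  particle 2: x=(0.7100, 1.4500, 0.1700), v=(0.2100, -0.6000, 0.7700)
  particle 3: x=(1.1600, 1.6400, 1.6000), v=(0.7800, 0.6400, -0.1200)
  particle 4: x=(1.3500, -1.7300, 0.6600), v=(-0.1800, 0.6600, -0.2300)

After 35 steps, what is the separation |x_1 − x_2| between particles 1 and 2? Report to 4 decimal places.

1.2275

step 0: x0=(0.6800, -0.2700, -0.4100) x1=(1.3800, 0.6200, 1.6000) x2=(0.7100, 1.4500, 0.1700) x3=(1.1600, 1.6400, 1.6000) x4=(1.3500, -1.7300, 0.6600)
step 1: x0=(0.6516, -0.2532, -0.4364) x1=(1.4003, 0.5990, 1.5788) x2=(0.7161, 1.4326, 0.1924) x3=(1.1827, 1.6581, 1.5964) x4=(1.3448, -1.7108, 0.6533)
step 2: x0=(0.6232, -0.2363, -0.4627) x1=(1.4204, 0.5784, 1.5576) x2=(0.7223, 1.4151, 0.2150) x3=(1.2055, 1.6749, 1.5924) x4=(1.3395, -1.6917, 0.6466)
step 3: x0=(0.5948, -0.2193, -0.4889) x1=(1.4405, 0.5583, 1.5363) x2=(0.7286, 1.3976, 0.2378) x3=(1.2284, 1.6902, 1.5879) x4=(1.3343, -1.6724, 0.6399)
step 4: x0=(0.5665, -0.2024, -0.5150) x1=(1.4604, 0.5387, 1.5151) x2=(0.7350, 1.3800, 0.2608) x3=(1.2515, 1.7042, 1.5831) x4=(1.3290, -1.6532, 0.6332)
step 5: x0=(0.5382, -0.1853, -0.5411) x1=(1.4802, 0.5195, 1.4938) x2=(0.7414, 1.3624, 0.2840) x3=(1.2746, 1.7168, 1.5778) x4=(1.3238, -1.6339, 0.6265)
step 6: x0=(0.5099, -0.1682, -0.5671) x1=(1.5000, 0.5007, 1.4724) x2=(0.7480, 1.3447, 0.3075) x3=(1.2978, 1.7282, 1.5720) x4=(1.3185, -1.6146, 0.6197)
step 7: x0=(0.4817, -0.1511, -0.5931) x1=(1.5196, 0.4823, 1.4511) x2=(0.7547, 1.3270, 0.3311) x3=(1.3209, 1.7384, 1.5657) x4=(1.3132, -1.5953, 0.6130)
step 8: x0=(0.4535, -0.1339, -0.6189) x1=(1.5392, 0.4642, 1.4297) x2=(0.7615, 1.3093, 0.3551) x3=(1.3440, 1.7476, 1.5589) x4=(1.3079, -1.5759, 0.6062)
step 9: x0=(0.4253, -0.1166, -0.6447) x1=(1.5586, 0.4464, 1.4082) x2=(0.7685, 1.2915, 0.3792) x3=(1.3670, 1.7558, 1.5516) x4=(1.3026, -1.5566, 0.5994)
step 10: x0=(0.3971, -0.0993, -0.6705) x1=(1.5780, 0.4289, 1.3867) x2=(0.7757, 1.2737, 0.4037) x3=(1.3898, 1.7632, 1.5437) x4=(1.2973, -1.5371, 0.5927)
step 11: x0=(0.3690, -0.0819, -0.6961) x1=(1.5973, 0.4117, 1.3652) x2=(0.7830, 1.2559, 0.4284) x3=(1.4125, 1.7696, 1.5352) x4=(1.2920, -1.5177, 0.5859)
step 12: x0=(0.3409, -0.0645, -0.7217) x1=(1.6165, 0.3947, 1.3436) x2=(0.7905, 1.2380, 0.4535) x3=(1.4350, 1.7753, 1.5262) x4=(1.2867, -1.4982, 0.5791)
step 13: x0=(0.3129, -0.0471, -0.7472) x1=(1.6356, 0.3779, 1.3220) x2=(0.7983, 1.2202, 0.4788) x3=(1.4572, 1.7802, 1.5166) x4=(1.2813, -1.4787, 0.5723)
step 14: x0=(0.2848, -0.0296, -0.7726) x1=(1.6546, 0.3614, 1.3002) x2=(0.8063, 1.2023, 0.5045) x3=(1.4792, 1.7843, 1.5064) x4=(1.2760, -1.4592, 0.5655)
step 15: x0=(0.2568, -0.0121, -0.7980) x1=(1.6734, 0.3451, 1.2784) x2=(0.8146, 1.1843, 0.5305) x3=(1.5008, 1.7877, 1.4957) x4=(1.2707, -1.4396, 0.5588)
step 16: x0=(0.2289, 0.0055, -0.8233) x1=(1.6922, 0.3291, 1.2565) x2=(0.8232, 1.1664, 0.5568) x3=(1.5222, 1.7903, 1.4843) x4=(1.2654, -1.4200, 0.5520)
step 17: x0=(0.2009, 0.0231, -0.8486) x1=(1.7108, 0.3132, 1.2346) x2=(0.8322, 1.1485, 0.5835) x3=(1.5431, 1.7923, 1.4723) x4=(1.2600, -1.4003, 0.5452)
step 18: x0=(0.1730, 0.0406, -0.8738) x1=(1.7292, 0.2976, 1.2125) x2=(0.8415, 1.1305, 0.6106) x3=(1.5637, 1.7934, 1.4598) x4=(1.2547, -1.3806, 0.5384)
step 19: x0=(0.1452, 0.0582, -0.8990) x1=(1.7475, 0.2822, 1.1904) x2=(0.8512, 1.1126, 0.6380) x3=(1.5839, 1.7939, 1.4466) x4=(1.2494, -1.3609, 0.5317)
step 20: x0=(0.1173, 0.0758, -0.9241) x1=(1.7656, 0.2670, 1.1681) x2=(0.8614, 1.0946, 0.6658) x3=(1.6035, 1.7936, 1.4328) x4=(1.2441, -1.3411, 0.5249)
step 21: x0=(0.0895, 0.0935, -0.9492) x1=(1.7835, 0.2520, 1.1458) x2=(0.8720, 1.0767, 0.6940) x3=(1.6227, 1.7925, 1.4184) x4=(1.2388, -1.3212, 0.5182)
step 22: x0=(0.0617, 0.1111, -0.9742) x1=(1.8013, 0.2372, 1.1234) x2=(0.8832, 1.0587, 0.7225) x3=(1.6413, 1.7906, 1.4035) x4=(1.2335, -1.3013, 0.5115)
step 23: x0=(0.0339, 0.1287, -0.9992) x1=(1.8187, 0.2227, 1.1008) x2=(0.8949, 1.0408, 0.7514) x3=(1.6594, 1.7878, 1.3879) x4=(1.2282, -1.2813, 0.5048)
step 24: x0=(0.0061, 0.1464, -1.0242) x1=(1.8360, 0.2083, 1.0782) x2=(0.9071, 1.0228, 0.7806) x3=(1.6768, 1.7843, 1.3718) x4=(1.2230, -1.2612, 0.4981)
step 25: x0=(-0.0217, 0.1640, -1.0492) x1=(1.8530, 0.1943, 1.0555) x2=(0.9200, 1.0049, 0.8102) x3=(1.6936, 1.7798, 1.3551) x4=(1.2177, -1.2410, 0.4914)
step 26: x0=(-0.0494, 0.1816, -1.0741) x1=(1.8697, 0.1804, 1.0328) x2=(0.9336, 0.9870, 0.8400) x3=(1.7097, 1.7745, 1.3379) x4=(1.2125, -1.2208, 0.4848)
step 27: x0=(-0.0772, 0.1993, -1.0990) x1=(1.8861, 0.1668, 1.0100) x2=(0.9478, 0.9692, 0.8702) x3=(1.7251, 1.7681, 1.3202) x4=(1.2074, -1.2004, 0.4782)
step 28: x0=(-0.1049, 0.2169, -1.1239) x1=(1.9022, 0.1534, 0.9871) x2=(0.9628, 0.9514, 0.9006) x3=(1.7397, 1.7608, 1.3020) x4=(1.2023, -1.1799, 0.4717)
step 29: x0=(-0.1326, 0.2346, -1.1488) x1=(1.9180, 0.1402, 0.9642) x2=(0.9784, 0.9336, 0.9312) x3=(1.7535, 1.7525, 1.2833) x4=(1.1972, -1.1594, 0.4651)
step 30: x0=(-0.1603, 0.2522, -1.1737) x1=(1.9335, 0.1273, 0.9412) x2=(0.9949, 0.9159, 0.9620) x3=(1.7666, 1.7431, 1.2642) x4=(1.1922, -1.1386, 0.4587)
step 31: x0=(-0.1880, 0.2698, -1.1985) x1=(1.9486, 0.1146, 0.9183) x2=(1.0121, 0.8983, 0.9929) x3=(1.7788, 1.7326, 1.2448) x4=(1.1872, -1.1178, 0.4522)
step 32: x0=(-0.2157, 0.2875, -1.2234) x1=(1.9634, 0.1020, 0.8953) x2=(1.0302, 0.8807, 1.0239) x3=(1.7901, 1.7209, 1.2250) x4=(1.1824, -1.0968, 0.4458)
step 33: x0=(-0.2433, 0.3051, -1.2482) x1=(1.9778, 0.0897, 0.8724) x2=(1.0490, 0.8633, 1.0550) x3=(1.8006, 1.7081, 1.2049) x4=(1.1776, -1.0756, 0.4395)
step 34: x0=(-0.2710, 0.3227, -1.2730) x1=(1.9919, 0.0776, 0.8495) x2=(1.0687, 0.8460, 1.0860) x3=(1.8101, 1.6941, 1.1846) x4=(1.1729, -1.0542, 0.4333)
step 35: x0=(-0.2987, 0.3404, -1.2979) x1=(2.0055, 0.0657, 0.8266) x2=(1.0891, 0.8289, 1.1170) x3=(1.8188, 1.6789, 1.1642) x4=(1.1684, -1.0326, 0.4271)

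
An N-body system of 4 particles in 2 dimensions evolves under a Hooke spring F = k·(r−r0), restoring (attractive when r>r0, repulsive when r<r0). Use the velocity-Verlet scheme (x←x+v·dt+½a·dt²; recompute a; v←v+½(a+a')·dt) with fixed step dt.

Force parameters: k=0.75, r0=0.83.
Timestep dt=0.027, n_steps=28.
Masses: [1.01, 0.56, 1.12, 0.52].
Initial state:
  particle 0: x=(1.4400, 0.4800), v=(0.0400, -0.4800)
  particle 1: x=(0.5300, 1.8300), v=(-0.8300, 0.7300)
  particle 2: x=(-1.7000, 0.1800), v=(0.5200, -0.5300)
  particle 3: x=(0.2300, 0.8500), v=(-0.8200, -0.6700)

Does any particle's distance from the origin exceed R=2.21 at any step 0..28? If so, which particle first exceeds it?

step 0: x0=(1.4400, 0.4800) x1=(0.5300, 1.8300) x2=(-1.7000, 0.1800) x3=(0.2300, 0.8500)
step 1: x0=(1.4402, 0.4672) x1=(0.5070, 1.8487) x2=(-1.6847, 0.1661) x3=(0.2075, 0.8317)
step 2: x0=(1.4387, 0.4547) x1=(0.4829, 1.8654) x2=(-1.6671, 0.1531) x3=(0.1844, 0.8131)
step 3: x0=(1.4354, 0.4426) x1=(0.4578, 1.8800) x2=(-1.6470, 0.1410) x3=(0.1607, 0.7943)
step 4: x0=(1.4304, 0.4308) x1=(0.4316, 1.8924) x2=(-1.6246, 0.1297) x3=(0.1365, 0.7752)
step 5: x0=(1.4237, 0.4194) x1=(0.4045, 1.9025) x2=(-1.6000, 0.1194) x3=(0.1118, 0.7559)
step 6: x0=(1.4151, 0.4084) x1=(0.3765, 1.9103) x2=(-1.5732, 0.1099) x3=(0.0869, 0.7365)
step 7: x0=(1.4048, 0.3977) x1=(0.3477, 1.9157) x2=(-1.5442, 0.1013) x3=(0.0616, 0.7170)
step 8: x0=(1.3928, 0.3875) x1=(0.3180, 1.9187) x2=(-1.5132, 0.0935) x3=(0.0361, 0.6975)
step 9: x0=(1.3790, 0.3777) x1=(0.2877, 1.9193) x2=(-1.4801, 0.0866) x3=(0.0105, 0.6779)
step 10: x0=(1.3634, 0.3683) x1=(0.2567, 1.9174) x2=(-1.4451, 0.0806) x3=(-0.0152, 0.6583)
step 11: x0=(1.3462, 0.3594) x1=(0.2250, 1.9130) x2=(-1.4083, 0.0754) x3=(-0.0409, 0.6388)
step 12: x0=(1.3272, 0.3508) x1=(0.1929, 1.9062) x2=(-1.3697, 0.0709) x3=(-0.0665, 0.6194)
step 13: x0=(1.3066, 0.3428) x1=(0.1603, 1.8968) x2=(-1.3295, 0.0673) x3=(-0.0920, 0.6002)
step 14: x0=(1.2843, 0.3351) x1=(0.1273, 1.8849) x2=(-1.2876, 0.0645) x3=(-0.1172, 0.5811)
step 15: x0=(1.2604, 0.3279) x1=(0.0940, 1.8705) x2=(-1.2443, 0.0624) x3=(-0.1422, 0.5623)
step 16: x0=(1.2350, 0.3211) x1=(0.0604, 1.8537) x2=(-1.1996, 0.0610) x3=(-0.1668, 0.5437)
step 17: x0=(1.2079, 0.3147) x1=(0.0266, 1.8345) x2=(-1.1535, 0.0603) x3=(-0.1911, 0.5254)
step 18: x0=(1.1794, 0.3088) x1=(-0.0073, 1.8129) x2=(-1.1063, 0.0603) x3=(-0.2148, 0.5074)
step 19: x0=(1.1494, 0.3033) x1=(-0.0413, 1.7890) x2=(-1.0579, 0.0609) x3=(-0.2381, 0.4897)
step 20: x0=(1.1180, 0.2982) x1=(-0.0753, 1.7628) x2=(-1.0085, 0.0621) x3=(-0.2607, 0.4724)
step 21: x0=(1.0852, 0.2935) x1=(-0.1092, 1.7343) x2=(-0.9583, 0.0638) x3=(-0.2828, 0.4555)
step 22: x0=(1.0511, 0.2892) x1=(-0.1430, 1.7038) x2=(-0.9072, 0.0660) x3=(-0.3041, 0.4391)
step 23: x0=(1.0157, 0.2853) x1=(-0.1766, 1.6712) x2=(-0.8554, 0.0688) x3=(-0.3247, 0.4231)
step 24: x0=(0.9792, 0.2817) x1=(-0.2099, 1.6366) x2=(-0.8030, 0.0719) x3=(-0.3446, 0.4077)
step 25: x0=(0.9415, 0.2786) x1=(-0.2430, 1.6001) x2=(-0.7501, 0.0754) x3=(-0.3636, 0.3927)
step 26: x0=(0.9027, 0.2757) x1=(-0.2757, 1.5619) x2=(-0.6968, 0.0792) x3=(-0.3819, 0.3784)
step 27: x0=(0.8630, 0.2732) x1=(-0.3080, 1.5219) x2=(-0.6431, 0.0832) x3=(-0.3993, 0.3647)
step 28: x0=(0.8223, 0.2710) x1=(-0.3400, 1.4804) x2=(-0.5892, 0.0875) x3=(-0.4159, 0.3516)

no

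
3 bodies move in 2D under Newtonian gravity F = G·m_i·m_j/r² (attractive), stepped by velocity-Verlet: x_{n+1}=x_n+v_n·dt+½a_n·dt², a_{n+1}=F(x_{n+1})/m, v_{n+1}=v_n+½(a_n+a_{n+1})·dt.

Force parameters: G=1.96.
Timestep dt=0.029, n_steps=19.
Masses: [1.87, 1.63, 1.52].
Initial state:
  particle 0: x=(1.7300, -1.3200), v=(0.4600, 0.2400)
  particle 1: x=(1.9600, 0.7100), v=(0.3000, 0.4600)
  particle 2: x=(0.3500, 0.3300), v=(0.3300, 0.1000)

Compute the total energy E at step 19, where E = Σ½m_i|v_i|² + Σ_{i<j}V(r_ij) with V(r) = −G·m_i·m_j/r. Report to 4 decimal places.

-7.8595

step 0: x0=(1.7300, -1.3200) x1=(1.9600, 0.7100) x2=(0.3500, 0.3300)
step 1: x0=(1.7432, -1.3125) x1=(1.9682, 0.7229) x2=(0.3603, 0.3328)
step 2: x0=(1.7561, -1.3040) x1=(1.9755, 0.7348) x2=(0.3719, 0.3352)
step 3: x0=(1.7688, -1.2944) x1=(1.9817, 0.7458) x2=(0.3849, 0.3374)
step 4: x0=(1.7811, -1.2837) x1=(1.9870, 0.7558) x2=(0.3994, 0.3394)
step 5: x0=(1.7932, -1.2720) x1=(1.9914, 0.7648) x2=(0.4152, 0.3410)
step 6: x0=(1.8049, -1.2593) x1=(1.9947, 0.7729) x2=(0.4324, 0.3425)
step 7: x0=(1.8164, -1.2454) x1=(1.9971, 0.7800) x2=(0.4511, 0.3436)
step 8: x0=(1.8275, -1.2305) x1=(1.9984, 0.7860) x2=(0.4713, 0.3445)
step 9: x0=(1.8384, -1.2145) x1=(1.9988, 0.7911) x2=(0.4929, 0.3452)
step 10: x0=(1.8488, -1.1974) x1=(1.9981, 0.7951) x2=(0.5161, 0.3456)
step 11: x0=(1.8590, -1.1792) x1=(1.9964, 0.7980) x2=(0.5408, 0.3458)
step 12: x0=(1.8688, -1.1598) x1=(1.9935, 0.7999) x2=(0.5671, 0.3458)
step 13: x0=(1.8782, -1.1392) x1=(1.9896, 0.8005) x2=(0.5950, 0.3455)
step 14: x0=(1.8872, -1.1175) x1=(1.9845, 0.8001) x2=(0.6247, 0.3450)
step 15: x0=(1.8958, -1.0945) x1=(1.9782, 0.7983) x2=(0.6561, 0.3443)
step 16: x0=(1.9040, -1.0702) x1=(1.9706, 0.7954) x2=(0.6895, 0.3434)
step 17: x0=(1.9118, -1.0446) x1=(1.9618, 0.7910) x2=(0.7247, 0.3423)
step 18: x0=(1.9191, -1.0176) x1=(1.9515, 0.7853) x2=(0.7620, 0.3411)
step 19: x0=(1.9259, -0.9892) x1=(1.9398, 0.7781) x2=(0.8015, 0.3396)
step 0 velocities: v0=(0.4600, 0.2400) v1=(0.3000, 0.4600) v2=(0.3300, 0.1000)
step 0: KE=0.5879, PE=-8.4498, E=-7.8619
step 19 velocities: v0=(0.2255, 1.0045) v1=(-0.4313, -0.2763) v2=(1.4027, -0.0510)
step 19: KE=2.7022, PE=-10.5618, E=-7.8595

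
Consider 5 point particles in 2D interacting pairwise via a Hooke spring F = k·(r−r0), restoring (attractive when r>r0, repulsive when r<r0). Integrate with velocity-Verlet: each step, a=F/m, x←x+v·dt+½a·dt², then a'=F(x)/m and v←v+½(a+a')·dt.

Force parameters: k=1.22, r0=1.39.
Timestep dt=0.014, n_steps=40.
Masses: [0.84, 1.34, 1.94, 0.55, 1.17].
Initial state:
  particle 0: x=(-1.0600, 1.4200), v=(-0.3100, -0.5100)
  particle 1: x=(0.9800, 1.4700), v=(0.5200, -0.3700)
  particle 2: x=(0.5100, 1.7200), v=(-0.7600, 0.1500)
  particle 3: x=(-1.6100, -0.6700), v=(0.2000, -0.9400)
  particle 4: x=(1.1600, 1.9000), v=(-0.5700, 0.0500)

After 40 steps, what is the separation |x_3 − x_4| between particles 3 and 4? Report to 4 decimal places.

1.7677

step 0: x0=(-1.0600, 1.4200) x1=(0.9800, 1.4700) x2=(0.5100, 1.7200) x3=(-1.6100, -0.6700) x4=(1.1600, 1.9000)
step 1: x0=(-1.0641, 1.4128) x1=(0.9871, 1.4646) x2=(0.4992, 1.7220) x3=(-1.6062, -0.6821) x4=(1.1519, 1.9006)
step 2: x0=(-1.0678, 1.4054) x1=(0.9939, 1.4587) x2=(0.4880, 1.7239) x3=(-1.6004, -0.6920) x4=(1.1434, 1.9011)
step 3: x0=(-1.0711, 1.3979) x1=(1.0004, 1.4524) x2=(0.4765, 1.7256) x3=(-1.5925, -0.6997) x4=(1.1346, 1.9014)
step 4: x0=(-1.0739, 1.3903) x1=(1.0066, 1.4457) x2=(0.4647, 1.7272) x3=(-1.5827, -0.7052) x4=(1.1255, 1.9015)
step 5: x0=(-1.0763, 1.3825) x1=(1.0125, 1.4385) x2=(0.4525, 1.7286) x3=(-1.5708, -0.7086) x4=(1.1160, 1.9015)
step 6: x0=(-1.0782, 1.3746) x1=(1.0180, 1.4308) x2=(0.4400, 1.7299) x3=(-1.5570, -0.7098) x4=(1.1062, 1.9014)
step 7: x0=(-1.0797, 1.3665) x1=(1.0233, 1.4227) x2=(0.4272, 1.7310) x3=(-1.5413, -0.7088) x4=(1.0961, 1.9010)
step 8: x0=(-1.0808, 1.3584) x1=(1.0282, 1.4141) x2=(0.4140, 1.7320) x3=(-1.5237, -0.7057) x4=(1.0856, 1.9006)
step 9: x0=(-1.0814, 1.3501) x1=(1.0328, 1.4051) x2=(0.4006, 1.7328) x3=(-1.5041, -0.7004) x4=(1.0748, 1.8999)
step 10: x0=(-1.0816, 1.3416) x1=(1.0372, 1.3957) x2=(0.3868, 1.7335) x3=(-1.4828, -0.6930) x4=(1.0636, 1.8991)
step 11: x0=(-1.0814, 1.3331) x1=(1.0412, 1.3858) x2=(0.3727, 1.7340) x3=(-1.4596, -0.6835) x4=(1.0522, 1.8982)
step 12: x0=(-1.0807, 1.3244) x1=(1.0450, 1.3756) x2=(0.3584, 1.7344) x3=(-1.4346, -0.6720) x4=(1.0403, 1.8971)
step 13: x0=(-1.0796, 1.3157) x1=(1.0485, 1.3649) x2=(0.3438, 1.7346) x3=(-1.4079, -0.6585) x4=(1.0282, 1.8958)
step 14: x0=(-1.0781, 1.3068) x1=(1.0517, 1.3538) x2=(0.3289, 1.7347) x3=(-1.3795, -0.6429) x4=(1.0157, 1.8944)
step 15: x0=(-1.0761, 1.2978) x1=(1.0546, 1.3422) x2=(0.3137, 1.7346) x3=(-1.3494, -0.6254) x4=(1.0029, 1.8929)
step 16: x0=(-1.0738, 1.2888) x1=(1.0573, 1.3303) x2=(0.2983, 1.7344) x3=(-1.3178, -0.6061) x4=(0.9897, 1.8912)
step 17: x0=(-1.0710, 1.2797) x1=(1.0597, 1.3181) x2=(0.2826, 1.7341) x3=(-1.2846, -0.5849) x4=(0.9763, 1.8893)
step 18: x0=(-1.0678, 1.2705) x1=(1.0618, 1.3054) x2=(0.2667, 1.7336) x3=(-1.2499, -0.5618) x4=(0.9626, 1.8873)
step 19: x0=(-1.0642, 1.2613) x1=(1.0637, 1.2924) x2=(0.2506, 1.7330) x3=(-1.2138, -0.5371) x4=(0.9485, 1.8852)
step 20: x0=(-1.0602, 1.2519) x1=(1.0653, 1.2790) x2=(0.2342, 1.7322) x3=(-1.1763, -0.5107) x4=(0.9342, 1.8829)
step 21: x0=(-1.0558, 1.2426) x1=(1.0667, 1.2653) x2=(0.2177, 1.7314) x3=(-1.1375, -0.4826) x4=(0.9196, 1.8805)
step 22: x0=(-1.0511, 1.2332) x1=(1.0679, 1.2513) x2=(0.2009, 1.7304) x3=(-1.0974, -0.4530) x4=(0.9047, 1.8779)
step 23: x0=(-1.0460, 1.2238) x1=(1.0688, 1.2369) x2=(0.1839, 1.7293) x3=(-1.0562, -0.4220) x4=(0.8895, 1.8753)
step 24: x0=(-1.0404, 1.2144) x1=(1.0696, 1.2223) x2=(0.1668, 1.7281) x3=(-1.0137, -0.3895) x4=(0.8742, 1.8725)
step 25: x0=(-1.0346, 1.2049) x1=(1.0701, 1.2074) x2=(0.1495, 1.7268) x3=(-0.9702, -0.3557) x4=(0.8585, 1.8695)
step 26: x0=(-1.0284, 1.1955) x1=(1.0704, 1.1922) x2=(0.1320, 1.7254) x3=(-0.9257, -0.3206) x4=(0.8427, 1.8665)
step 27: x0=(-1.0218, 1.1861) x1=(1.0705, 1.1767) x2=(0.1144, 1.7239) x3=(-0.8802, -0.2843) x4=(0.8267, 1.8634)
step 28: x0=(-1.0150, 1.1766) x1=(1.0704, 1.1610) x2=(0.0966, 1.7224) x3=(-0.8339, -0.2470) x4=(0.8104, 1.8601)
step 29: x0=(-1.0078, 1.1672) x1=(1.0701, 1.1450) x2=(0.0787, 1.7207) x3=(-0.7867, -0.2086) x4=(0.7940, 1.8568)
step 30: x0=(-1.0003, 1.1579) x1=(1.0697, 1.1288) x2=(0.0607, 1.7190) x3=(-0.7387, -0.1692) x4=(0.7774, 1.8533)
step 31: x0=(-0.9926, 1.1485) x1=(1.0691, 1.1124) x2=(0.0425, 1.7172) x3=(-0.6900, -0.1291) x4=(0.7606, 1.8498)
step 32: x0=(-0.9846, 1.1393) x1=(1.0683, 1.0959) x2=(0.0243, 1.7154) x3=(-0.6407, -0.0881) x4=(0.7438, 1.8462)
step 33: x0=(-0.9763, 1.1300) x1=(1.0674, 1.0791) x2=(0.0059, 1.7135) x3=(-0.5908, -0.0465) x4=(0.7268, 1.8425)
step 34: x0=(-0.9678, 1.1208) x1=(1.0663, 1.0622) x2=(-0.0125, 1.7115) x3=(-0.5404, -0.0042) x4=(0.7096, 1.8388)
step 35: x0=(-0.9591, 1.1117) x1=(1.0651, 1.0451) x2=(-0.0310, 1.7095) x3=(-0.4895, 0.0386) x4=(0.6924, 1.8350)
step 36: x0=(-0.9502, 1.1026) x1=(1.0638, 1.0279) x2=(-0.0496, 1.7075) x3=(-0.4381, 0.0818) x4=(0.6752, 1.8312)
step 37: x0=(-0.9411, 1.0936) x1=(1.0624, 1.0106) x2=(-0.0683, 1.7055) x3=(-0.3864, 0.1253) x4=(0.6578, 1.8273)
step 38: x0=(-0.9319, 1.0846) x1=(1.0608, 0.9932) x2=(-0.0870, 1.7035) x3=(-0.3343, 0.1692) x4=(0.6404, 1.8234)
step 39: x0=(-0.9225, 1.0756) x1=(1.0592, 0.9757) x2=(-0.1057, 1.7014) x3=(-0.2820, 0.2133) x4=(0.6230, 1.8195)
step 40: x0=(-0.9130, 1.0668) x1=(1.0574, 0.9581) x2=(-0.1245, 1.6994) x3=(-0.2294, 0.2575) x4=(0.6056, 1.8156)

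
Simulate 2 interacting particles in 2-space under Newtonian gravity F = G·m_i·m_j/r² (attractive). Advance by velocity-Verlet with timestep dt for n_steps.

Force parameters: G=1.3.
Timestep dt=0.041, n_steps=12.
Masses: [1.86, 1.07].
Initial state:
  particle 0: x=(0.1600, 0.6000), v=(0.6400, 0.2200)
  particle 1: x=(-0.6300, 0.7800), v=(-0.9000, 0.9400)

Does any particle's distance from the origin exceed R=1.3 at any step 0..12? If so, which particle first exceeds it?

step 0: x0=(0.1600, 0.6000) x1=(-0.6300, 0.7800)
step 1: x0=(0.1845, 0.6094) x1=(-0.6639, 0.8179)
step 2: x0=(0.2060, 0.6196) x1=(-0.6926, 0.8544)
step 3: x0=(0.2249, 0.6304) x1=(-0.7167, 0.8898)
step 4: x0=(0.2415, 0.6419) x1=(-0.7368, 0.9241)
step 5: x0=(0.2559, 0.6540) x1=(-0.7531, 0.9573)
step 6: x0=(0.2682, 0.6667) x1=(-0.7658, 0.9894)
step 7: x0=(0.2787, 0.6800) x1=(-0.7753, 1.0205)
step 8: x0=(0.2873, 0.6939) x1=(-0.7816, 1.0505)
step 9: x0=(0.2942, 0.7084) x1=(-0.7849, 1.0796)
step 10: x0=(0.2994, 0.7234) x1=(-0.7852, 1.1076)
step 11: x0=(0.3029, 0.7391) x1=(-0.7826, 1.1346)
step 12: x0=(0.3048, 0.7553) x1=(-0.7772, 1.1606)

yes, particle 1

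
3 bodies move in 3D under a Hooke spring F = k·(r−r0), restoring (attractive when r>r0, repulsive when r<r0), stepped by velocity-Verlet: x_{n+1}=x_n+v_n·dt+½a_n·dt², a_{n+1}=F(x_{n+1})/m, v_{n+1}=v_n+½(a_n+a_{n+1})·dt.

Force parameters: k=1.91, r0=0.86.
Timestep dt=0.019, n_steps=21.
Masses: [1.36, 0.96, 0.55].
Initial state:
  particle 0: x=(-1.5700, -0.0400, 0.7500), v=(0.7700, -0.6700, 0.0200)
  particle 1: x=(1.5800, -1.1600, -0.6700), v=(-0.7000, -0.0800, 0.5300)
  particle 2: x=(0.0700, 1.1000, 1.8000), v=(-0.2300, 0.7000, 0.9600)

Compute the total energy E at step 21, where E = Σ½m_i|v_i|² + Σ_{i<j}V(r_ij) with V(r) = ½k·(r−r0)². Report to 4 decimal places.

18.2341

step 0: x0=(-1.5700, -0.0400, 0.7500) x1=(1.5800, -1.1600, -0.6700) x2=(0.0700, 1.1000, 1.8000)
step 1: x0=(-1.5545, -0.0528, 0.7503) x1=(1.5654, -1.1606, -0.6589) x2=(0.0657, 1.1118, 1.8166)
step 2: x0=(-1.5373, -0.0656, 0.7503) x1=(1.5483, -1.1593, -0.6456) x2=(0.0616, 1.1205, 1.8301)
step 3: x0=(-1.5184, -0.0785, 0.7502) x1=(1.5287, -1.1562, -0.6302) x2=(0.0577, 1.1260, 1.8403)
step 4: x0=(-1.4978, -0.0914, 0.7499) x1=(1.5066, -1.1513, -0.6127) x2=(0.0540, 1.1285, 1.8473)
step 5: x0=(-1.4756, -0.1043, 0.7494) x1=(1.4821, -1.1445, -0.5931) x2=(0.0504, 1.1278, 1.8511)
step 6: x0=(-1.4518, -0.1173, 0.7487) x1=(1.4553, -1.1359, -0.5715) x2=(0.0471, 1.1240, 1.8517)
step 7: x0=(-1.4265, -0.1302, 0.7479) x1=(1.4261, -1.1255, -0.5478) x2=(0.0439, 1.1170, 1.8491)
step 8: x0=(-1.3996, -0.1431, 0.7469) x1=(1.3946, -1.1134, -0.5221) x2=(0.0409, 1.1070, 1.8435)
step 9: x0=(-1.3712, -0.1560, 0.7459) x1=(1.3610, -1.0996, -0.4945) x2=(0.0381, 1.0939, 1.8347)
step 10: x0=(-1.3414, -0.1689, 0.7446) x1=(1.3252, -1.0841, -0.4650) x2=(0.0355, 1.0779, 1.8229)
step 11: x0=(-1.3102, -0.1817, 0.7433) x1=(1.2873, -1.0669, -0.4336) x2=(0.0331, 1.0588, 1.8082)
step 12: x0=(-1.2777, -0.1945, 0.7419) x1=(1.2475, -1.0482, -0.4004) x2=(0.0308, 1.0368, 1.7906)
step 13: x0=(-1.2439, -0.2072, 0.7404) x1=(1.2057, -1.0280, -0.3655) x2=(0.0287, 1.0121, 1.7701)
step 14: x0=(-1.2088, -0.2198, 0.7387) x1=(1.1621, -1.0062, -0.3289) x2=(0.0267, 0.9845, 1.7470)
step 15: x0=(-1.1726, -0.2323, 0.7371) x1=(1.1167, -0.9831, -0.2907) x2=(0.0249, 0.9543, 1.7213)
step 16: x0=(-1.1352, -0.2448, 0.7353) x1=(1.0696, -0.9586, -0.2510) x2=(0.0232, 0.9216, 1.6931)
step 17: x0=(-1.0968, -0.2572, 0.7335) x1=(1.0210, -0.9328, -0.2098) x2=(0.0216, 0.8863, 1.6626)
step 18: x0=(-1.0574, -0.2695, 0.7316) x1=(0.9709, -0.9058, -0.1673) x2=(0.0202, 0.8488, 1.6297)
step 19: x0=(-1.0171, -0.2817, 0.7297) x1=(0.9195, -0.8776, -0.1235) x2=(0.0189, 0.8090, 1.5948)
step 20: x0=(-0.9759, -0.2938, 0.7277) x1=(0.8667, -0.8484, -0.0785) x2=(0.0176, 0.7671, 1.5579)
step 21: x0=(-0.9339, -0.3058, 0.7257) x1=(0.8128, -0.8182, -0.0324) x2=(0.0165, 0.7233, 1.5191)
step 0 velocities: v0=(0.7700, -0.6700, 0.0200) v1=(-0.7000, -0.0800, 0.5300) v2=(-0.2300, 0.7000, 0.9600)
step 0: KE=1.4845, PE=16.7572, E=18.2417
step 21 velocities: v0=(2.2294, -0.6299, -0.1065) v1=(-2.8657, 1.6138, 2.4532) v2=(-0.0587, -2.3558, -2.0842)
step 21: KE=14.4599, PE=3.7743, E=18.2341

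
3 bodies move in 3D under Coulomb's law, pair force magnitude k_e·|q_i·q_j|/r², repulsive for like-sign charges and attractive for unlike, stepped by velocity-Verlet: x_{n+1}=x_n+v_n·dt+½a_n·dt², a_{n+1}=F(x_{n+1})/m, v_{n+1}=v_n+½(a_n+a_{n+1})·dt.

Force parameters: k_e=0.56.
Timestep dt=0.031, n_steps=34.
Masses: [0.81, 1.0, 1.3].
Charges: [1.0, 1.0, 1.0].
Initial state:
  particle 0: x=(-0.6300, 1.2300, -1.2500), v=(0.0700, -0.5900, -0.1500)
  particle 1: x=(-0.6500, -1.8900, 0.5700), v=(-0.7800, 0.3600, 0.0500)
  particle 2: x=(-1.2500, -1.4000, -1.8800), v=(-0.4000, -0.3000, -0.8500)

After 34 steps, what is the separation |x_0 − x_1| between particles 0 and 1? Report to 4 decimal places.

3.1826

step 0: x0=(-0.6300, 1.2300, -1.2500) x1=(-0.6500, -1.8900, 0.5700) x2=(-1.2500, -1.4000, -1.8800)
step 1: x0=(-0.6278, 1.2118, -1.2547) x1=(-0.6742, -1.8789, 0.5716) x2=(-1.2624, -1.4093, -1.9064)
step 2: x0=(-0.6256, 1.1937, -1.2593) x1=(-0.6983, -1.8678, 0.5733) x2=(-1.2749, -1.4187, -1.9328)
step 3: x0=(-0.6234, 1.1757, -1.2640) x1=(-0.7225, -1.8567, 0.5751) x2=(-1.2873, -1.4281, -1.9594)
step 4: x0=(-0.6212, 1.1578, -1.2686) x1=(-0.7466, -1.8458, 0.5770) x2=(-1.2998, -1.4375, -1.9860)
step 5: x0=(-0.6189, 1.1401, -1.2733) x1=(-0.7707, -1.8348, 0.5790) x2=(-1.3123, -1.4470, -2.0126)
step 6: x0=(-0.6166, 1.1225, -1.2780) x1=(-0.7948, -1.8239, 0.5811) x2=(-1.3249, -1.4565, -2.0394)
step 7: x0=(-0.6143, 1.1051, -1.2827) x1=(-0.8189, -1.8131, 0.5832) x2=(-1.3374, -1.4661, -2.0662)
step 8: x0=(-0.6119, 1.0877, -1.2874) x1=(-0.8429, -1.8023, 0.5855) x2=(-1.3500, -1.4757, -2.0931)
step 9: x0=(-0.6096, 1.0705, -1.2921) x1=(-0.8670, -1.7916, 0.5879) x2=(-1.3626, -1.4853, -2.1200)
step 10: x0=(-0.6072, 1.0534, -1.2968) x1=(-0.8910, -1.7809, 0.5903) x2=(-1.3753, -1.4950, -2.1470)
step 11: x0=(-0.6048, 1.0364, -1.3015) x1=(-0.9151, -1.7702, 0.5929) x2=(-1.3879, -1.5048, -2.1741)
step 12: x0=(-0.6023, 1.0196, -1.3062) x1=(-0.9391, -1.7596, 0.5955) x2=(-1.4006, -1.5145, -2.2013)
step 13: x0=(-0.5998, 1.0029, -1.3109) x1=(-0.9631, -1.7490, 0.5983) x2=(-1.4133, -1.5244, -2.2285)
step 14: x0=(-0.5973, 0.9863, -1.3157) x1=(-0.9872, -1.7385, 0.6011) x2=(-1.4261, -1.5342, -2.2558)
step 15: x0=(-0.5948, 0.9698, -1.3204) x1=(-1.0112, -1.7280, 0.6040) x2=(-1.4388, -1.5441, -2.2831)
step 16: x0=(-0.5922, 0.9534, -1.3251) x1=(-1.0352, -1.7176, 0.6070) x2=(-1.4516, -1.5541, -2.3106)
step 17: x0=(-0.5896, 0.9372, -1.3299) x1=(-1.0592, -1.7072, 0.6101) x2=(-1.4644, -1.5641, -2.3380)
step 18: x0=(-0.5869, 0.9211, -1.3346) x1=(-1.0832, -1.6968, 0.6133) x2=(-1.4772, -1.5741, -2.3656)
step 19: x0=(-0.5843, 0.9051, -1.3394) x1=(-1.1072, -1.6865, 0.6166) x2=(-1.4901, -1.5842, -2.3932)
step 20: x0=(-0.5816, 0.8892, -1.3441) x1=(-1.1313, -1.6762, 0.6200) x2=(-1.5029, -1.5943, -2.4209)
step 21: x0=(-0.5788, 0.8735, -1.3489) x1=(-1.1553, -1.6660, 0.6234) x2=(-1.5158, -1.6045, -2.4486)
step 22: x0=(-0.5760, 0.8578, -1.3537) x1=(-1.1793, -1.6558, 0.6270) x2=(-1.5287, -1.6147, -2.4764)
step 23: x0=(-0.5732, 0.8423, -1.3585) x1=(-1.2033, -1.6457, 0.6306) x2=(-1.5417, -1.6250, -2.5043)
step 24: x0=(-0.5703, 0.8269, -1.3633) x1=(-1.2273, -1.6356, 0.6343) x2=(-1.5546, -1.6352, -2.5322)
step 25: x0=(-0.5674, 0.8116, -1.3681) x1=(-1.2514, -1.6255, 0.6381) x2=(-1.5676, -1.6456, -2.5602)
step 26: x0=(-0.5645, 0.7965, -1.3729) x1=(-1.2754, -1.6155, 0.6420) x2=(-1.5806, -1.6560, -2.5882)
step 27: x0=(-0.5615, 0.7814, -1.3777) x1=(-1.2994, -1.6055, 0.6459) x2=(-1.5936, -1.6664, -2.6163)
step 28: x0=(-0.5585, 0.7665, -1.3825) x1=(-1.3235, -1.5955, 0.6500) x2=(-1.6066, -1.6768, -2.6445)
step 29: x0=(-0.5554, 0.7516, -1.3873) x1=(-1.3476, -1.5856, 0.6541) x2=(-1.6197, -1.6873, -2.6727)
step 30: x0=(-0.5523, 0.7369, -1.3922) x1=(-1.3716, -1.5757, 0.6583) x2=(-1.6328, -1.6979, -2.7010)
step 31: x0=(-0.5491, 0.7223, -1.3970) x1=(-1.3957, -1.5659, 0.6626) x2=(-1.6459, -1.7085, -2.7293)
step 32: x0=(-0.5459, 0.7078, -1.4018) x1=(-1.4198, -1.5561, 0.6669) x2=(-1.6590, -1.7191, -2.7577)
step 33: x0=(-0.5427, 0.6934, -1.4067) x1=(-1.4439, -1.5463, 0.6714) x2=(-1.6721, -1.7297, -2.7862)
step 34: x0=(-0.5394, 0.6791, -1.4116) x1=(-1.4680, -1.5365, 0.6759) x2=(-1.6853, -1.7404, -2.8147)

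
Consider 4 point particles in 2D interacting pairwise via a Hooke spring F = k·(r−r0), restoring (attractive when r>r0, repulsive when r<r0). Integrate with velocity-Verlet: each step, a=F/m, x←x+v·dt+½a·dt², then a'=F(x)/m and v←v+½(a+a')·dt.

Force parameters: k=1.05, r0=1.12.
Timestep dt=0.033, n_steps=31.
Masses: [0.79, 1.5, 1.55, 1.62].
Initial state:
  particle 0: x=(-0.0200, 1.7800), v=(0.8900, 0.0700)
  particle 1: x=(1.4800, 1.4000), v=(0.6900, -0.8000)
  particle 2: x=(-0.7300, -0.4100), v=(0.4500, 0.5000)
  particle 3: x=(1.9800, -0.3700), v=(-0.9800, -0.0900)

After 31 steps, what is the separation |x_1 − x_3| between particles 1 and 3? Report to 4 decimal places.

1.3004

step 0: x0=(-0.0200, 1.7800) x1=(1.4800, 1.4000) x2=(-0.7300, -0.4100) x3=(1.9800, -0.3700)
step 1: x0=(0.0103, 1.7805) x1=(1.5022, 1.3730) x2=(-0.7139, -0.3927) x3=(1.9466, -0.3723)
step 2: x0=(0.0424, 1.7772) x1=(1.5231, 1.3447) x2=(-0.6955, -0.3737) x3=(1.9111, -0.3731)
step 3: x0=(0.0761, 1.7704) x1=(1.5429, 1.3152) x2=(-0.6746, -0.3532) x3=(1.8737, -0.3727)
step 4: x0=(0.1115, 1.7599) x1=(1.5614, 1.2847) x2=(-0.6515, -0.3312) x3=(1.8345, -0.3708)
step 5: x0=(0.1483, 1.7460) x1=(1.5787, 1.2531) x2=(-0.6261, -0.3077) x3=(1.7935, -0.3677)
step 6: x0=(0.1866, 1.7286) x1=(1.5948, 1.2205) x2=(-0.5986, -0.2828) x3=(1.7509, -0.3634)
step 7: x0=(0.2260, 1.7079) x1=(1.6097, 1.1869) x2=(-0.5689, -0.2566) x3=(1.7067, -0.3578)
step 8: x0=(0.2666, 1.6840) x1=(1.6234, 1.1526) x2=(-0.5371, -0.2292) x3=(1.6611, -0.3511)
step 9: x0=(0.3083, 1.6571) x1=(1.6359, 1.1174) x2=(-0.5034, -0.2006) x3=(1.6142, -0.3433)
step 10: x0=(0.3508, 1.6272) x1=(1.6474, 1.0815) x2=(-0.4678, -0.1708) x3=(1.5661, -0.3344)
step 11: x0=(0.3941, 1.5946) x1=(1.6577, 1.0449) x2=(-0.4304, -0.1401) x3=(1.5169, -0.3246)
step 12: x0=(0.4381, 1.5594) x1=(1.6669, 1.0078) x2=(-0.3914, -0.1084) x3=(1.4668, -0.3138)
step 13: x0=(0.4826, 1.5218) x1=(1.6752, 0.9701) x2=(-0.3507, -0.0758) x3=(1.4158, -0.3023)
step 14: x0=(0.5275, 1.4821) x1=(1.6825, 0.9319) x2=(-0.3086, -0.0425) x3=(1.3641, -0.2899)
step 15: x0=(0.5727, 1.4403) x1=(1.6890, 0.8933) x2=(-0.2651, -0.0084) x3=(1.3118, -0.2769)
step 16: x0=(0.6181, 1.3968) x1=(1.6946, 0.8543) x2=(-0.2204, 0.0262) x3=(1.2589, -0.2632)
step 17: x0=(0.6635, 1.3517) x1=(1.6994, 0.8150) x2=(-0.1745, 0.0614) x3=(1.2057, -0.2490)
step 18: x0=(0.7090, 1.3053) x1=(1.7036, 0.7755) x2=(-0.1276, 0.0970) x3=(1.1521, -0.2344)
step 19: x0=(0.7544, 1.2579) x1=(1.7072, 0.7357) x2=(-0.0799, 0.1330) x3=(1.0982, -0.2194)
step 20: x0=(0.7996, 1.2095) x1=(1.7102, 0.6957) x2=(-0.0315, 0.1694) x3=(1.0443, -0.2040)
step 21: x0=(0.8446, 1.1606) x1=(1.7128, 0.6555) x2=(0.0176, 0.2060) x3=(0.9903, -0.1885)
step 22: x0=(0.8894, 1.1112) x1=(1.7149, 0.6151) x2=(0.0671, 0.2428) x3=(0.9363, -0.1728)
step 23: x0=(0.9339, 1.0616) x1=(1.7168, 0.5746) x2=(0.1170, 0.2798) x3=(0.8825, -0.1570)
step 24: x0=(0.9782, 1.0120) x1=(1.7184, 0.5340) x2=(0.1671, 0.3170) x3=(0.8287, -0.1413)
step 25: x0=(1.0222, 0.9626) x1=(1.7198, 0.4932) x2=(0.2173, 0.3544) x3=(0.7752, -0.1256)
step 26: x0=(1.0660, 0.9135) x1=(1.7211, 0.4523) x2=(0.2676, 0.3918) x3=(0.7218, -0.1101)
step 27: x0=(1.1096, 0.8649) x1=(1.7224, 0.4112) x2=(0.3177, 0.4295) x3=(0.6687, -0.0949)
step 28: x0=(1.1532, 0.8168) x1=(1.7236, 0.3699) x2=(0.3677, 0.4674) x3=(0.6158, -0.0800)
step 29: x0=(1.1967, 0.7693) x1=(1.7248, 0.3284) x2=(0.4175, 0.5056) x3=(0.5630, -0.0655)
step 30: x0=(1.2402, 0.7224) x1=(1.7260, 0.2867) x2=(0.4672, 0.5440) x3=(0.5104, -0.0513)
step 31: x0=(1.2836, 0.6762) x1=(1.7273, 0.2448) x2=(0.5168, 0.5828) x3=(0.4579, -0.0375)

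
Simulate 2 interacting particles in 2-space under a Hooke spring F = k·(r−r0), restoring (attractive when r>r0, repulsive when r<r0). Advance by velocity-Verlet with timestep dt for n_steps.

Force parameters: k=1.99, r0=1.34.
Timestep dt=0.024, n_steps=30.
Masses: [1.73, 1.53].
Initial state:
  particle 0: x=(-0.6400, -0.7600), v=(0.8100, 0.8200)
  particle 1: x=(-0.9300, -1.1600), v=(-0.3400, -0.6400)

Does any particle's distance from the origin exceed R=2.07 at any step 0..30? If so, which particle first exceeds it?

step 0: x0=(-0.6400, -0.7600) x1=(-0.9300, -1.1600)
step 1: x0=(-0.6204, -0.7401) x1=(-0.9383, -1.1756)
step 2: x0=(-0.6005, -0.7198) x1=(-0.9470, -1.1917)
step 3: x0=(-0.5803, -0.6990) x1=(-0.9561, -1.2083)
step 4: x0=(-0.5598, -0.6779) x1=(-0.9654, -1.2253)
step 5: x0=(-0.5390, -0.6564) x1=(-0.9751, -1.2426)
step 6: x0=(-0.5180, -0.6346) x1=(-0.9850, -1.2604)
step 7: x0=(-0.4968, -0.6126) x1=(-0.9952, -1.2785)
step 8: x0=(-0.4754, -0.5902) x1=(-1.0055, -1.2969)
step 9: x0=(-0.4538, -0.5676) x1=(-1.0161, -1.3155)
step 10: x0=(-0.4320, -0.5448) x1=(-1.0269, -1.3344)
step 11: x0=(-0.4101, -0.5218) x1=(-1.0379, -1.3535)
step 12: x0=(-0.3881, -0.4986) x1=(-1.0489, -1.3728)
step 13: x0=(-0.3660, -0.4754) x1=(-1.0601, -1.3923)
step 14: x0=(-0.3438, -0.4520) x1=(-1.0714, -1.4118)
step 15: x0=(-0.3216, -0.4285) x1=(-1.0827, -1.4314)
step 16: x0=(-0.2993, -0.4050) x1=(-1.0941, -1.4511)
step 17: x0=(-0.2770, -0.3815) x1=(-1.1055, -1.4708)
step 18: x0=(-0.2547, -0.3580) x1=(-1.1168, -1.4905)
step 19: x0=(-0.2325, -0.3345) x1=(-1.1282, -1.5101)
step 20: x0=(-0.2103, -0.3112) x1=(-1.1394, -1.5297)
step 21: x0=(-0.1882, -0.2879) x1=(-1.1506, -1.5491)
step 22: x0=(-0.1662, -0.2647) x1=(-1.1617, -1.5684)
step 23: x0=(-0.1443, -0.2417) x1=(-1.1726, -1.5875)
step 24: x0=(-0.1225, -0.2189) x1=(-1.1834, -1.6064)
step 25: x0=(-0.1010, -0.1963) x1=(-1.1940, -1.6250)
step 26: x0=(-0.0796, -0.1740) x1=(-1.2043, -1.6434)
step 27: x0=(-0.0584, -0.1519) x1=(-1.2145, -1.6615)
step 28: x0=(-0.0374, -0.1301) x1=(-1.2244, -1.6792)
step 29: x0=(-0.0167, -0.1087) x1=(-1.2340, -1.6966)
step 30: x0=(0.0038, -0.0875) x1=(-1.2433, -1.7136)

yes, particle 1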